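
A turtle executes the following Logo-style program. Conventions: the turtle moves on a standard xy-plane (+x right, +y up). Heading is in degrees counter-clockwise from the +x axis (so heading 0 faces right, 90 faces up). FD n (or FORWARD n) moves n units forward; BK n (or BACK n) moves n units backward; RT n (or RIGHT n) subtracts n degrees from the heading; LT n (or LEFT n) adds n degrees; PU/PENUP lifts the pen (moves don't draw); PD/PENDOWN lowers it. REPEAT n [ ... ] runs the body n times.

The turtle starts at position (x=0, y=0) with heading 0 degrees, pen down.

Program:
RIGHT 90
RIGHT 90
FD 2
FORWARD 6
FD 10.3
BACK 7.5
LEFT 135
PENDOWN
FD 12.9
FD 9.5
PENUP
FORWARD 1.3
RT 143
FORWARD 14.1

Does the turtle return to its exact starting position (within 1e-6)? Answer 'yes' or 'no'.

Executing turtle program step by step:
Start: pos=(0,0), heading=0, pen down
RT 90: heading 0 -> 270
RT 90: heading 270 -> 180
FD 2: (0,0) -> (-2,0) [heading=180, draw]
FD 6: (-2,0) -> (-8,0) [heading=180, draw]
FD 10.3: (-8,0) -> (-18.3,0) [heading=180, draw]
BK 7.5: (-18.3,0) -> (-10.8,0) [heading=180, draw]
LT 135: heading 180 -> 315
PD: pen down
FD 12.9: (-10.8,0) -> (-1.678,-9.122) [heading=315, draw]
FD 9.5: (-1.678,-9.122) -> (5.039,-15.839) [heading=315, draw]
PU: pen up
FD 1.3: (5.039,-15.839) -> (5.958,-16.758) [heading=315, move]
RT 143: heading 315 -> 172
FD 14.1: (5.958,-16.758) -> (-8.004,-14.796) [heading=172, move]
Final: pos=(-8.004,-14.796), heading=172, 6 segment(s) drawn

Start position: (0, 0)
Final position: (-8.004, -14.796)
Distance = 16.822; >= 1e-6 -> NOT closed

Answer: no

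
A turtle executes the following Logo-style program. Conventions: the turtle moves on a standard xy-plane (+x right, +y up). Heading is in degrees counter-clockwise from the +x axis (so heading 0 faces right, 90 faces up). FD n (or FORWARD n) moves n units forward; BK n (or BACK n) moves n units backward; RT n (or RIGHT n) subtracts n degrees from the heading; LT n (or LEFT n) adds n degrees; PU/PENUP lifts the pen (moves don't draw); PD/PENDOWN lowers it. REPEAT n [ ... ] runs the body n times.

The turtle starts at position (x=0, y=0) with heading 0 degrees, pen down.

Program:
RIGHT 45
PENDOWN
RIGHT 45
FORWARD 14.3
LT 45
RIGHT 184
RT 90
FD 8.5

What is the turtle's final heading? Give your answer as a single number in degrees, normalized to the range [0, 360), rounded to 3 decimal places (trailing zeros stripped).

Answer: 41

Derivation:
Executing turtle program step by step:
Start: pos=(0,0), heading=0, pen down
RT 45: heading 0 -> 315
PD: pen down
RT 45: heading 315 -> 270
FD 14.3: (0,0) -> (0,-14.3) [heading=270, draw]
LT 45: heading 270 -> 315
RT 184: heading 315 -> 131
RT 90: heading 131 -> 41
FD 8.5: (0,-14.3) -> (6.415,-8.723) [heading=41, draw]
Final: pos=(6.415,-8.723), heading=41, 2 segment(s) drawn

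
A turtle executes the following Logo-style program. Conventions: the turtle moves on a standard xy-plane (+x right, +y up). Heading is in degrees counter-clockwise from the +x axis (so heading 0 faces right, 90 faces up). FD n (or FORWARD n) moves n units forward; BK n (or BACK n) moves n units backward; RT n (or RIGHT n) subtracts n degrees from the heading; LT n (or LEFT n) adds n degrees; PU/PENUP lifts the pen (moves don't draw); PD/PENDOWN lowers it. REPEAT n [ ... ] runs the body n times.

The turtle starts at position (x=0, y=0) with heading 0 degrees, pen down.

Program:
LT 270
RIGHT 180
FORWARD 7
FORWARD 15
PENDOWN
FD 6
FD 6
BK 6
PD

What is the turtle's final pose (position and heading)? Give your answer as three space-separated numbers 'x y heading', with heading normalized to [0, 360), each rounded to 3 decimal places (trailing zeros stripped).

Answer: 0 28 90

Derivation:
Executing turtle program step by step:
Start: pos=(0,0), heading=0, pen down
LT 270: heading 0 -> 270
RT 180: heading 270 -> 90
FD 7: (0,0) -> (0,7) [heading=90, draw]
FD 15: (0,7) -> (0,22) [heading=90, draw]
PD: pen down
FD 6: (0,22) -> (0,28) [heading=90, draw]
FD 6: (0,28) -> (0,34) [heading=90, draw]
BK 6: (0,34) -> (0,28) [heading=90, draw]
PD: pen down
Final: pos=(0,28), heading=90, 5 segment(s) drawn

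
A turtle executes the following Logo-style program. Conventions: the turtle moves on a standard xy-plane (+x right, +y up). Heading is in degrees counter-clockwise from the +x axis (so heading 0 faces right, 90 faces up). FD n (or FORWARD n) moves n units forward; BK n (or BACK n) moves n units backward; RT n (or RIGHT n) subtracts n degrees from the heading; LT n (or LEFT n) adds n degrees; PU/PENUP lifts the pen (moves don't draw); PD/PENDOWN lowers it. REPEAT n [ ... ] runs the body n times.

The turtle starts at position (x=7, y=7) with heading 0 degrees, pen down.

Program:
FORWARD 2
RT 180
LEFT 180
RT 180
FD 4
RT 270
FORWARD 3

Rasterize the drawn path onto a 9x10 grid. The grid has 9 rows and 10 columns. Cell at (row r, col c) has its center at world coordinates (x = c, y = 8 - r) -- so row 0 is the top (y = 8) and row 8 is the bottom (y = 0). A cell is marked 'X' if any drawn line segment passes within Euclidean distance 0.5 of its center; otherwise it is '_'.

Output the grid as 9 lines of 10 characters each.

Segment 0: (7,7) -> (9,7)
Segment 1: (9,7) -> (5,7)
Segment 2: (5,7) -> (5,4)

Answer: __________
_____XXXXX
_____X____
_____X____
_____X____
__________
__________
__________
__________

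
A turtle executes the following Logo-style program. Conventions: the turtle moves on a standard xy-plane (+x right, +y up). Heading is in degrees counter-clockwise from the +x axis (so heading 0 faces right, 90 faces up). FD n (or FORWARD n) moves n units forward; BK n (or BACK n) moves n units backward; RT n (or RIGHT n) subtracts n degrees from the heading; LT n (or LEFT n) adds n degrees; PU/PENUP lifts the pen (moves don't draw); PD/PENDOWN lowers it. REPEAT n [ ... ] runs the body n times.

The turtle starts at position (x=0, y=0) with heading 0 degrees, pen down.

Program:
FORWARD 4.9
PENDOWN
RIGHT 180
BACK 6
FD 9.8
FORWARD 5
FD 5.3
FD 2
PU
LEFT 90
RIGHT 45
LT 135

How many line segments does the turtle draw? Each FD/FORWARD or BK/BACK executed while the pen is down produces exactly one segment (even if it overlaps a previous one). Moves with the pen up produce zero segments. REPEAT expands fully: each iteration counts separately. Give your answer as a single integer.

Executing turtle program step by step:
Start: pos=(0,0), heading=0, pen down
FD 4.9: (0,0) -> (4.9,0) [heading=0, draw]
PD: pen down
RT 180: heading 0 -> 180
BK 6: (4.9,0) -> (10.9,0) [heading=180, draw]
FD 9.8: (10.9,0) -> (1.1,0) [heading=180, draw]
FD 5: (1.1,0) -> (-3.9,0) [heading=180, draw]
FD 5.3: (-3.9,0) -> (-9.2,0) [heading=180, draw]
FD 2: (-9.2,0) -> (-11.2,0) [heading=180, draw]
PU: pen up
LT 90: heading 180 -> 270
RT 45: heading 270 -> 225
LT 135: heading 225 -> 0
Final: pos=(-11.2,0), heading=0, 6 segment(s) drawn
Segments drawn: 6

Answer: 6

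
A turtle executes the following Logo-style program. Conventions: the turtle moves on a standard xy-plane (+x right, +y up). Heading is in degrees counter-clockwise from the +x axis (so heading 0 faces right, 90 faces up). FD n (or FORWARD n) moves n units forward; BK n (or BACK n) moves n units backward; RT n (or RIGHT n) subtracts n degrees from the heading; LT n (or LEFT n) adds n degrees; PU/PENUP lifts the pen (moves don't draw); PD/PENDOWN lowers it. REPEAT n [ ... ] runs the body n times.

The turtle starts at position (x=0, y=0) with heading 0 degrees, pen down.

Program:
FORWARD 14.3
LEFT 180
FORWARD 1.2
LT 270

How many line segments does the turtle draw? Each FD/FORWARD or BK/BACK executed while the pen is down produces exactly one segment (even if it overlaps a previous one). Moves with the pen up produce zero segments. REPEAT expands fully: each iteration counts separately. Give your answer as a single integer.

Executing turtle program step by step:
Start: pos=(0,0), heading=0, pen down
FD 14.3: (0,0) -> (14.3,0) [heading=0, draw]
LT 180: heading 0 -> 180
FD 1.2: (14.3,0) -> (13.1,0) [heading=180, draw]
LT 270: heading 180 -> 90
Final: pos=(13.1,0), heading=90, 2 segment(s) drawn
Segments drawn: 2

Answer: 2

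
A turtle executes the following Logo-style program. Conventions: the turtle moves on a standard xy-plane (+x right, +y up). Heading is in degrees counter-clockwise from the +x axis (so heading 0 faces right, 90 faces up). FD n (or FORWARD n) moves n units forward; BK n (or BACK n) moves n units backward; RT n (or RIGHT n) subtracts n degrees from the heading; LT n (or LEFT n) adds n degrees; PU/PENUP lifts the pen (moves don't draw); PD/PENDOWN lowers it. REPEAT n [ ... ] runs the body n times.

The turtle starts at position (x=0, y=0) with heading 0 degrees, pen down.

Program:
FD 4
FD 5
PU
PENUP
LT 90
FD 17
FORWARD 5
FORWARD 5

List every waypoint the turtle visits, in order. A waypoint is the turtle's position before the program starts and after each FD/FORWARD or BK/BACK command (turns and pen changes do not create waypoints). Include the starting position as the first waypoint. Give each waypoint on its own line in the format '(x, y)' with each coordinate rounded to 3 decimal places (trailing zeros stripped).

Answer: (0, 0)
(4, 0)
(9, 0)
(9, 17)
(9, 22)
(9, 27)

Derivation:
Executing turtle program step by step:
Start: pos=(0,0), heading=0, pen down
FD 4: (0,0) -> (4,0) [heading=0, draw]
FD 5: (4,0) -> (9,0) [heading=0, draw]
PU: pen up
PU: pen up
LT 90: heading 0 -> 90
FD 17: (9,0) -> (9,17) [heading=90, move]
FD 5: (9,17) -> (9,22) [heading=90, move]
FD 5: (9,22) -> (9,27) [heading=90, move]
Final: pos=(9,27), heading=90, 2 segment(s) drawn
Waypoints (6 total):
(0, 0)
(4, 0)
(9, 0)
(9, 17)
(9, 22)
(9, 27)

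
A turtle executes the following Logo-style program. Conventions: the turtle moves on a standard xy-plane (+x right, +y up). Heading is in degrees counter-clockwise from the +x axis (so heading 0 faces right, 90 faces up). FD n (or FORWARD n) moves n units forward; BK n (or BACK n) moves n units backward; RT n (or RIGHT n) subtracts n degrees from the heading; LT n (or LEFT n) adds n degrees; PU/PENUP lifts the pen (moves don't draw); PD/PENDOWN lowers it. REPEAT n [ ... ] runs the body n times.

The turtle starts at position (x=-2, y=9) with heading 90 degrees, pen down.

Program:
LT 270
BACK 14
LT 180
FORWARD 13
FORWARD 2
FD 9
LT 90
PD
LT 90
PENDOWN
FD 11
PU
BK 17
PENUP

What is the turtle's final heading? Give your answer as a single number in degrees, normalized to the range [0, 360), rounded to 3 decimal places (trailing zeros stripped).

Executing turtle program step by step:
Start: pos=(-2,9), heading=90, pen down
LT 270: heading 90 -> 0
BK 14: (-2,9) -> (-16,9) [heading=0, draw]
LT 180: heading 0 -> 180
FD 13: (-16,9) -> (-29,9) [heading=180, draw]
FD 2: (-29,9) -> (-31,9) [heading=180, draw]
FD 9: (-31,9) -> (-40,9) [heading=180, draw]
LT 90: heading 180 -> 270
PD: pen down
LT 90: heading 270 -> 0
PD: pen down
FD 11: (-40,9) -> (-29,9) [heading=0, draw]
PU: pen up
BK 17: (-29,9) -> (-46,9) [heading=0, move]
PU: pen up
Final: pos=(-46,9), heading=0, 5 segment(s) drawn

Answer: 0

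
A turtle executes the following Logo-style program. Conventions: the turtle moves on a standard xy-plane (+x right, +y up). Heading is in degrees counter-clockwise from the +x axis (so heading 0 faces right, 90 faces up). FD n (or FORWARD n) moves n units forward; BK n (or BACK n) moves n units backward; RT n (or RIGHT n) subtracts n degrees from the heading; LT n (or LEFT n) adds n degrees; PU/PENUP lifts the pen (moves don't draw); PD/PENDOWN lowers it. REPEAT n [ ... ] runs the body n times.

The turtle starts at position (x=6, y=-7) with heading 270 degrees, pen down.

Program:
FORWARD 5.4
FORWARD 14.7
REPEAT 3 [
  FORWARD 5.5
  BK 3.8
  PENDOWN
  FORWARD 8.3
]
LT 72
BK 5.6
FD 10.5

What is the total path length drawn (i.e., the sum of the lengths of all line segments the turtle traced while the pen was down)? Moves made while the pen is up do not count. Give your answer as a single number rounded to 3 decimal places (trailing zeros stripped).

Answer: 89

Derivation:
Executing turtle program step by step:
Start: pos=(6,-7), heading=270, pen down
FD 5.4: (6,-7) -> (6,-12.4) [heading=270, draw]
FD 14.7: (6,-12.4) -> (6,-27.1) [heading=270, draw]
REPEAT 3 [
  -- iteration 1/3 --
  FD 5.5: (6,-27.1) -> (6,-32.6) [heading=270, draw]
  BK 3.8: (6,-32.6) -> (6,-28.8) [heading=270, draw]
  PD: pen down
  FD 8.3: (6,-28.8) -> (6,-37.1) [heading=270, draw]
  -- iteration 2/3 --
  FD 5.5: (6,-37.1) -> (6,-42.6) [heading=270, draw]
  BK 3.8: (6,-42.6) -> (6,-38.8) [heading=270, draw]
  PD: pen down
  FD 8.3: (6,-38.8) -> (6,-47.1) [heading=270, draw]
  -- iteration 3/3 --
  FD 5.5: (6,-47.1) -> (6,-52.6) [heading=270, draw]
  BK 3.8: (6,-52.6) -> (6,-48.8) [heading=270, draw]
  PD: pen down
  FD 8.3: (6,-48.8) -> (6,-57.1) [heading=270, draw]
]
LT 72: heading 270 -> 342
BK 5.6: (6,-57.1) -> (0.674,-55.37) [heading=342, draw]
FD 10.5: (0.674,-55.37) -> (10.66,-58.614) [heading=342, draw]
Final: pos=(10.66,-58.614), heading=342, 13 segment(s) drawn

Segment lengths:
  seg 1: (6,-7) -> (6,-12.4), length = 5.4
  seg 2: (6,-12.4) -> (6,-27.1), length = 14.7
  seg 3: (6,-27.1) -> (6,-32.6), length = 5.5
  seg 4: (6,-32.6) -> (6,-28.8), length = 3.8
  seg 5: (6,-28.8) -> (6,-37.1), length = 8.3
  seg 6: (6,-37.1) -> (6,-42.6), length = 5.5
  seg 7: (6,-42.6) -> (6,-38.8), length = 3.8
  seg 8: (6,-38.8) -> (6,-47.1), length = 8.3
  seg 9: (6,-47.1) -> (6,-52.6), length = 5.5
  seg 10: (6,-52.6) -> (6,-48.8), length = 3.8
  seg 11: (6,-48.8) -> (6,-57.1), length = 8.3
  seg 12: (6,-57.1) -> (0.674,-55.37), length = 5.6
  seg 13: (0.674,-55.37) -> (10.66,-58.614), length = 10.5
Total = 89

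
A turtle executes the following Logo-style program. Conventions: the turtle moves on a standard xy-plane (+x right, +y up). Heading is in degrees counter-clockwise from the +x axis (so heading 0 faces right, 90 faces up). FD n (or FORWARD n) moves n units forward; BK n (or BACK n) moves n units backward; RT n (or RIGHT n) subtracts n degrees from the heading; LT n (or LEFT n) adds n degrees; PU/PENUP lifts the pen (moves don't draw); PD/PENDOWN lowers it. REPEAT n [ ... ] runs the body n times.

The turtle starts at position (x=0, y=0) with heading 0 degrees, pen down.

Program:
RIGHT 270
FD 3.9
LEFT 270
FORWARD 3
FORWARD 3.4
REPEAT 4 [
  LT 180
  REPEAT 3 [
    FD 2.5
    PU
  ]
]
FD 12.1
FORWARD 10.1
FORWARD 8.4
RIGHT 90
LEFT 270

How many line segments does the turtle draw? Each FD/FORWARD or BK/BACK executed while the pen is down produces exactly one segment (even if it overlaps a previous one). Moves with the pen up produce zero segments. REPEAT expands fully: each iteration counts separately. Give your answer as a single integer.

Executing turtle program step by step:
Start: pos=(0,0), heading=0, pen down
RT 270: heading 0 -> 90
FD 3.9: (0,0) -> (0,3.9) [heading=90, draw]
LT 270: heading 90 -> 0
FD 3: (0,3.9) -> (3,3.9) [heading=0, draw]
FD 3.4: (3,3.9) -> (6.4,3.9) [heading=0, draw]
REPEAT 4 [
  -- iteration 1/4 --
  LT 180: heading 0 -> 180
  REPEAT 3 [
    -- iteration 1/3 --
    FD 2.5: (6.4,3.9) -> (3.9,3.9) [heading=180, draw]
    PU: pen up
    -- iteration 2/3 --
    FD 2.5: (3.9,3.9) -> (1.4,3.9) [heading=180, move]
    PU: pen up
    -- iteration 3/3 --
    FD 2.5: (1.4,3.9) -> (-1.1,3.9) [heading=180, move]
    PU: pen up
  ]
  -- iteration 2/4 --
  LT 180: heading 180 -> 0
  REPEAT 3 [
    -- iteration 1/3 --
    FD 2.5: (-1.1,3.9) -> (1.4,3.9) [heading=0, move]
    PU: pen up
    -- iteration 2/3 --
    FD 2.5: (1.4,3.9) -> (3.9,3.9) [heading=0, move]
    PU: pen up
    -- iteration 3/3 --
    FD 2.5: (3.9,3.9) -> (6.4,3.9) [heading=0, move]
    PU: pen up
  ]
  -- iteration 3/4 --
  LT 180: heading 0 -> 180
  REPEAT 3 [
    -- iteration 1/3 --
    FD 2.5: (6.4,3.9) -> (3.9,3.9) [heading=180, move]
    PU: pen up
    -- iteration 2/3 --
    FD 2.5: (3.9,3.9) -> (1.4,3.9) [heading=180, move]
    PU: pen up
    -- iteration 3/3 --
    FD 2.5: (1.4,3.9) -> (-1.1,3.9) [heading=180, move]
    PU: pen up
  ]
  -- iteration 4/4 --
  LT 180: heading 180 -> 0
  REPEAT 3 [
    -- iteration 1/3 --
    FD 2.5: (-1.1,3.9) -> (1.4,3.9) [heading=0, move]
    PU: pen up
    -- iteration 2/3 --
    FD 2.5: (1.4,3.9) -> (3.9,3.9) [heading=0, move]
    PU: pen up
    -- iteration 3/3 --
    FD 2.5: (3.9,3.9) -> (6.4,3.9) [heading=0, move]
    PU: pen up
  ]
]
FD 12.1: (6.4,3.9) -> (18.5,3.9) [heading=0, move]
FD 10.1: (18.5,3.9) -> (28.6,3.9) [heading=0, move]
FD 8.4: (28.6,3.9) -> (37,3.9) [heading=0, move]
RT 90: heading 0 -> 270
LT 270: heading 270 -> 180
Final: pos=(37,3.9), heading=180, 4 segment(s) drawn
Segments drawn: 4

Answer: 4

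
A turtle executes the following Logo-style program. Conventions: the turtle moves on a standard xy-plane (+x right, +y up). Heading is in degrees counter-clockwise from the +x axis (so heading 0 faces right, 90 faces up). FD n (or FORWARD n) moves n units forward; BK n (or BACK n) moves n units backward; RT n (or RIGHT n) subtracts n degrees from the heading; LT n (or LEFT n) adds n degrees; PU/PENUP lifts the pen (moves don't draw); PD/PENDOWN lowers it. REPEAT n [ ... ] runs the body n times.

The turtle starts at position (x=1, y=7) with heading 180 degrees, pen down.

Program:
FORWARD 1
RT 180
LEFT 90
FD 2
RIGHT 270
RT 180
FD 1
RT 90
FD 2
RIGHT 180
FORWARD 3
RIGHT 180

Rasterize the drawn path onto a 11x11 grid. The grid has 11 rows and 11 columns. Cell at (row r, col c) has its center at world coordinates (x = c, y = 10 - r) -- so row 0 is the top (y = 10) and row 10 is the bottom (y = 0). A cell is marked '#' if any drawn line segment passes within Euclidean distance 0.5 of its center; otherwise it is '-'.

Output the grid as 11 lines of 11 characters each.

Segment 0: (1,7) -> (0,7)
Segment 1: (0,7) -> (0,9)
Segment 2: (0,9) -> (1,9)
Segment 3: (1,9) -> (1,7)
Segment 4: (1,7) -> (1,10)

Answer: -#---------
##---------
##---------
##---------
-----------
-----------
-----------
-----------
-----------
-----------
-----------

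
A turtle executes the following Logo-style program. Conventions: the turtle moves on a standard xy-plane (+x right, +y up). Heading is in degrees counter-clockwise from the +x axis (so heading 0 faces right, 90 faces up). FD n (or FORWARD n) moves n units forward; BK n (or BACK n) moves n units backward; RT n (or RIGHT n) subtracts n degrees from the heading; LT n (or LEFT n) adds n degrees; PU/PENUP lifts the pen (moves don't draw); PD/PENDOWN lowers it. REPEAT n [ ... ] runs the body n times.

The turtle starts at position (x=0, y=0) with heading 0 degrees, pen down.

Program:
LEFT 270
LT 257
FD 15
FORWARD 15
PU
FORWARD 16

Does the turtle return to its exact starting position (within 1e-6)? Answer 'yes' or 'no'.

Answer: no

Derivation:
Executing turtle program step by step:
Start: pos=(0,0), heading=0, pen down
LT 270: heading 0 -> 270
LT 257: heading 270 -> 167
FD 15: (0,0) -> (-14.616,3.374) [heading=167, draw]
FD 15: (-14.616,3.374) -> (-29.231,6.749) [heading=167, draw]
PU: pen up
FD 16: (-29.231,6.749) -> (-44.821,10.348) [heading=167, move]
Final: pos=(-44.821,10.348), heading=167, 2 segment(s) drawn

Start position: (0, 0)
Final position: (-44.821, 10.348)
Distance = 46; >= 1e-6 -> NOT closed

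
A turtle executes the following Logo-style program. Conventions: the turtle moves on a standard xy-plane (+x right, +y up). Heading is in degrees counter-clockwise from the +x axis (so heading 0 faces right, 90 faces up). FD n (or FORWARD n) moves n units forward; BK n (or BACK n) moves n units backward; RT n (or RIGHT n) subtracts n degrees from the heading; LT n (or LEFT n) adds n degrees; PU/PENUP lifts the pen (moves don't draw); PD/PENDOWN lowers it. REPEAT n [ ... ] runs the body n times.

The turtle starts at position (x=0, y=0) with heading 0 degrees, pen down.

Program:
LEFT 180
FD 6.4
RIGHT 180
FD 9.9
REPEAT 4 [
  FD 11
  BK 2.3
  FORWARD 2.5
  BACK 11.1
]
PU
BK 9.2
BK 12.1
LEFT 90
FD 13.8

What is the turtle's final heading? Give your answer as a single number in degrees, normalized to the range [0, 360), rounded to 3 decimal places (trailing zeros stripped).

Executing turtle program step by step:
Start: pos=(0,0), heading=0, pen down
LT 180: heading 0 -> 180
FD 6.4: (0,0) -> (-6.4,0) [heading=180, draw]
RT 180: heading 180 -> 0
FD 9.9: (-6.4,0) -> (3.5,0) [heading=0, draw]
REPEAT 4 [
  -- iteration 1/4 --
  FD 11: (3.5,0) -> (14.5,0) [heading=0, draw]
  BK 2.3: (14.5,0) -> (12.2,0) [heading=0, draw]
  FD 2.5: (12.2,0) -> (14.7,0) [heading=0, draw]
  BK 11.1: (14.7,0) -> (3.6,0) [heading=0, draw]
  -- iteration 2/4 --
  FD 11: (3.6,0) -> (14.6,0) [heading=0, draw]
  BK 2.3: (14.6,0) -> (12.3,0) [heading=0, draw]
  FD 2.5: (12.3,0) -> (14.8,0) [heading=0, draw]
  BK 11.1: (14.8,0) -> (3.7,0) [heading=0, draw]
  -- iteration 3/4 --
  FD 11: (3.7,0) -> (14.7,0) [heading=0, draw]
  BK 2.3: (14.7,0) -> (12.4,0) [heading=0, draw]
  FD 2.5: (12.4,0) -> (14.9,0) [heading=0, draw]
  BK 11.1: (14.9,0) -> (3.8,0) [heading=0, draw]
  -- iteration 4/4 --
  FD 11: (3.8,0) -> (14.8,0) [heading=0, draw]
  BK 2.3: (14.8,0) -> (12.5,0) [heading=0, draw]
  FD 2.5: (12.5,0) -> (15,0) [heading=0, draw]
  BK 11.1: (15,0) -> (3.9,0) [heading=0, draw]
]
PU: pen up
BK 9.2: (3.9,0) -> (-5.3,0) [heading=0, move]
BK 12.1: (-5.3,0) -> (-17.4,0) [heading=0, move]
LT 90: heading 0 -> 90
FD 13.8: (-17.4,0) -> (-17.4,13.8) [heading=90, move]
Final: pos=(-17.4,13.8), heading=90, 18 segment(s) drawn

Answer: 90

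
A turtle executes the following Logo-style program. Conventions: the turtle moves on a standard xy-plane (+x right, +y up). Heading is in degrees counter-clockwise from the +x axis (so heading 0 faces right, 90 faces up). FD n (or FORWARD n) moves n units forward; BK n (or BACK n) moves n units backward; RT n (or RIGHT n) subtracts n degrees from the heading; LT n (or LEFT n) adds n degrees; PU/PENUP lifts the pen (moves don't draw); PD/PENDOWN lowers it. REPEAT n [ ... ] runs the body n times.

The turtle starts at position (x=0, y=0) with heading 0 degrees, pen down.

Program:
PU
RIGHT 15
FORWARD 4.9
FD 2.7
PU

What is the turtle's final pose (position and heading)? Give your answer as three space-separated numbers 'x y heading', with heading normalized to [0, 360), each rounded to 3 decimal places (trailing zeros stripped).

Answer: 7.341 -1.967 345

Derivation:
Executing turtle program step by step:
Start: pos=(0,0), heading=0, pen down
PU: pen up
RT 15: heading 0 -> 345
FD 4.9: (0,0) -> (4.733,-1.268) [heading=345, move]
FD 2.7: (4.733,-1.268) -> (7.341,-1.967) [heading=345, move]
PU: pen up
Final: pos=(7.341,-1.967), heading=345, 0 segment(s) drawn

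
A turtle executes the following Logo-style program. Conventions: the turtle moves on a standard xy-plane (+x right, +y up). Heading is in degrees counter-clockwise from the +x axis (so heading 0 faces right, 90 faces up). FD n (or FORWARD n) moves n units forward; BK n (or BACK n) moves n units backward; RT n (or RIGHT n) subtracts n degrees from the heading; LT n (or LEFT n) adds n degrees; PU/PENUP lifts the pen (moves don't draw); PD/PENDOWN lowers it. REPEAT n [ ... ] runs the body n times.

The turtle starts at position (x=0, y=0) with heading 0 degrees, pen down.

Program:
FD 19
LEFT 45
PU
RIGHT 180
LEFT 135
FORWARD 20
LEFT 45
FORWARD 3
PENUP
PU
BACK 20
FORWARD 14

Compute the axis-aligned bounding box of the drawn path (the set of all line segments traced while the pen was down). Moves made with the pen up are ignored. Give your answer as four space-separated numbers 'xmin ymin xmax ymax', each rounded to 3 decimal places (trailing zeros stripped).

Answer: 0 0 19 0

Derivation:
Executing turtle program step by step:
Start: pos=(0,0), heading=0, pen down
FD 19: (0,0) -> (19,0) [heading=0, draw]
LT 45: heading 0 -> 45
PU: pen up
RT 180: heading 45 -> 225
LT 135: heading 225 -> 0
FD 20: (19,0) -> (39,0) [heading=0, move]
LT 45: heading 0 -> 45
FD 3: (39,0) -> (41.121,2.121) [heading=45, move]
PU: pen up
PU: pen up
BK 20: (41.121,2.121) -> (26.979,-12.021) [heading=45, move]
FD 14: (26.979,-12.021) -> (36.879,-2.121) [heading=45, move]
Final: pos=(36.879,-2.121), heading=45, 1 segment(s) drawn

Segment endpoints: x in {0, 19}, y in {0}
xmin=0, ymin=0, xmax=19, ymax=0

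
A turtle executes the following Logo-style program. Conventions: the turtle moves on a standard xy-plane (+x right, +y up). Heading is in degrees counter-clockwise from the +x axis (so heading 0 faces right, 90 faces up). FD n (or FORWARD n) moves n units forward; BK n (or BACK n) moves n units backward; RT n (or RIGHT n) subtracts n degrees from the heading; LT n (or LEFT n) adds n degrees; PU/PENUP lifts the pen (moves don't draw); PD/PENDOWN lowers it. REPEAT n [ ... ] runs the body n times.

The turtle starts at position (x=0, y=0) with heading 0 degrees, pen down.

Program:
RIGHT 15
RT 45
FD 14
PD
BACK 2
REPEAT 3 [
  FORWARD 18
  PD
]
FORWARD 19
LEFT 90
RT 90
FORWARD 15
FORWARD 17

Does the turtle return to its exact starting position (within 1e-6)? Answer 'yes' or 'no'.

Answer: no

Derivation:
Executing turtle program step by step:
Start: pos=(0,0), heading=0, pen down
RT 15: heading 0 -> 345
RT 45: heading 345 -> 300
FD 14: (0,0) -> (7,-12.124) [heading=300, draw]
PD: pen down
BK 2: (7,-12.124) -> (6,-10.392) [heading=300, draw]
REPEAT 3 [
  -- iteration 1/3 --
  FD 18: (6,-10.392) -> (15,-25.981) [heading=300, draw]
  PD: pen down
  -- iteration 2/3 --
  FD 18: (15,-25.981) -> (24,-41.569) [heading=300, draw]
  PD: pen down
  -- iteration 3/3 --
  FD 18: (24,-41.569) -> (33,-57.158) [heading=300, draw]
  PD: pen down
]
FD 19: (33,-57.158) -> (42.5,-73.612) [heading=300, draw]
LT 90: heading 300 -> 30
RT 90: heading 30 -> 300
FD 15: (42.5,-73.612) -> (50,-86.603) [heading=300, draw]
FD 17: (50,-86.603) -> (58.5,-101.325) [heading=300, draw]
Final: pos=(58.5,-101.325), heading=300, 8 segment(s) drawn

Start position: (0, 0)
Final position: (58.5, -101.325)
Distance = 117; >= 1e-6 -> NOT closed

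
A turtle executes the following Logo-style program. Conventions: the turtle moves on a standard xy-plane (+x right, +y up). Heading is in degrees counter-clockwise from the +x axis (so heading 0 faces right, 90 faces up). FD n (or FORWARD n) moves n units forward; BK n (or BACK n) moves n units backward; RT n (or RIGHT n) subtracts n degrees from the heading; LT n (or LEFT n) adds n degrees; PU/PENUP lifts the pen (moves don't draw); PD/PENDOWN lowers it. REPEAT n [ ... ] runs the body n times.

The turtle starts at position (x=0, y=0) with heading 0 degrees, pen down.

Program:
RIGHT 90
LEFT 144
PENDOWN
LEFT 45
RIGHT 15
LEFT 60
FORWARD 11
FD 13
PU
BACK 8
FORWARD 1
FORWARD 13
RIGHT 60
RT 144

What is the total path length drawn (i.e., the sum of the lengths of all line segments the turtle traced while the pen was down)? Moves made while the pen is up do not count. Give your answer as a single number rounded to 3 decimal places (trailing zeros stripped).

Answer: 24

Derivation:
Executing turtle program step by step:
Start: pos=(0,0), heading=0, pen down
RT 90: heading 0 -> 270
LT 144: heading 270 -> 54
PD: pen down
LT 45: heading 54 -> 99
RT 15: heading 99 -> 84
LT 60: heading 84 -> 144
FD 11: (0,0) -> (-8.899,6.466) [heading=144, draw]
FD 13: (-8.899,6.466) -> (-19.416,14.107) [heading=144, draw]
PU: pen up
BK 8: (-19.416,14.107) -> (-12.944,9.405) [heading=144, move]
FD 1: (-12.944,9.405) -> (-13.753,9.992) [heading=144, move]
FD 13: (-13.753,9.992) -> (-24.271,17.634) [heading=144, move]
RT 60: heading 144 -> 84
RT 144: heading 84 -> 300
Final: pos=(-24.271,17.634), heading=300, 2 segment(s) drawn

Segment lengths:
  seg 1: (0,0) -> (-8.899,6.466), length = 11
  seg 2: (-8.899,6.466) -> (-19.416,14.107), length = 13
Total = 24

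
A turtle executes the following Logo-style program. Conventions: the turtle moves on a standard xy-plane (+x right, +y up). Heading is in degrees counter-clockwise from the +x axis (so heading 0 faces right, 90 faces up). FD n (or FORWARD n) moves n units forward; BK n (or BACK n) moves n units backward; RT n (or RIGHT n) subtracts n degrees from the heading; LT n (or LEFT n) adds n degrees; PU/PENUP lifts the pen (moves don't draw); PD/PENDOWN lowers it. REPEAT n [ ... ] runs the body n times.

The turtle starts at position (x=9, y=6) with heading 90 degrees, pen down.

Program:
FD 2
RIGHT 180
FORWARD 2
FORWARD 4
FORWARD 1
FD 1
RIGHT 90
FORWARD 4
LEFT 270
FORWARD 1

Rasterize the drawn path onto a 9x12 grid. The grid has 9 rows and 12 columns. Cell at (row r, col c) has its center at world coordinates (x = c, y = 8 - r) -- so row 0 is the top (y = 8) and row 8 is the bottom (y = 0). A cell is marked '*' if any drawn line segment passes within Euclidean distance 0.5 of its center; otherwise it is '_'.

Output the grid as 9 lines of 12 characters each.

Answer: _________*__
_________*__
_________*__
_________*__
_________*__
_________*__
_________*__
_____*___*__
_____*****__

Derivation:
Segment 0: (9,6) -> (9,8)
Segment 1: (9,8) -> (9,6)
Segment 2: (9,6) -> (9,2)
Segment 3: (9,2) -> (9,1)
Segment 4: (9,1) -> (9,0)
Segment 5: (9,0) -> (5,-0)
Segment 6: (5,-0) -> (5,1)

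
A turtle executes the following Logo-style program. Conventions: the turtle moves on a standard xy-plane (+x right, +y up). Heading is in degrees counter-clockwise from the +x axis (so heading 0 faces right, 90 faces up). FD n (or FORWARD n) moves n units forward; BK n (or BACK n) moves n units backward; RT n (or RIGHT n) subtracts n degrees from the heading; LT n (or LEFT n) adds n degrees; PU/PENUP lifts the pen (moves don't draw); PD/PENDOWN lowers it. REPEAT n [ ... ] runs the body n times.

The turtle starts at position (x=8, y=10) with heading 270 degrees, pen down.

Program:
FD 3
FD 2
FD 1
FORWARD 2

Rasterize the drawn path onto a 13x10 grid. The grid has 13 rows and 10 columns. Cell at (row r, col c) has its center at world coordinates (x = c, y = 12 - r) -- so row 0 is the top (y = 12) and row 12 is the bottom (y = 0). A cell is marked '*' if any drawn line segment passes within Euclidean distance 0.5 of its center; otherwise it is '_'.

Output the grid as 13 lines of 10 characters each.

Answer: __________
__________
________*_
________*_
________*_
________*_
________*_
________*_
________*_
________*_
________*_
__________
__________

Derivation:
Segment 0: (8,10) -> (8,7)
Segment 1: (8,7) -> (8,5)
Segment 2: (8,5) -> (8,4)
Segment 3: (8,4) -> (8,2)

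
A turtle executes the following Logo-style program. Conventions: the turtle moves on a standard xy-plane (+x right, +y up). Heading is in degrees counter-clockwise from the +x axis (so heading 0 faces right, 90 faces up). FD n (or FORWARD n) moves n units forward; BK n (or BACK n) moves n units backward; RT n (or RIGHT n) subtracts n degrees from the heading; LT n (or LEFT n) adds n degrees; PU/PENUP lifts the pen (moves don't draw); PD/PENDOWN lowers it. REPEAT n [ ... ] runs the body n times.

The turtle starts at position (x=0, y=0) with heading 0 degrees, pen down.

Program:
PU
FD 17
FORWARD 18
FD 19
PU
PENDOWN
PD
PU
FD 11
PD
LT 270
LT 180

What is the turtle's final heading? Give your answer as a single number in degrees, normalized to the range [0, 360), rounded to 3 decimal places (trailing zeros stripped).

Executing turtle program step by step:
Start: pos=(0,0), heading=0, pen down
PU: pen up
FD 17: (0,0) -> (17,0) [heading=0, move]
FD 18: (17,0) -> (35,0) [heading=0, move]
FD 19: (35,0) -> (54,0) [heading=0, move]
PU: pen up
PD: pen down
PD: pen down
PU: pen up
FD 11: (54,0) -> (65,0) [heading=0, move]
PD: pen down
LT 270: heading 0 -> 270
LT 180: heading 270 -> 90
Final: pos=(65,0), heading=90, 0 segment(s) drawn

Answer: 90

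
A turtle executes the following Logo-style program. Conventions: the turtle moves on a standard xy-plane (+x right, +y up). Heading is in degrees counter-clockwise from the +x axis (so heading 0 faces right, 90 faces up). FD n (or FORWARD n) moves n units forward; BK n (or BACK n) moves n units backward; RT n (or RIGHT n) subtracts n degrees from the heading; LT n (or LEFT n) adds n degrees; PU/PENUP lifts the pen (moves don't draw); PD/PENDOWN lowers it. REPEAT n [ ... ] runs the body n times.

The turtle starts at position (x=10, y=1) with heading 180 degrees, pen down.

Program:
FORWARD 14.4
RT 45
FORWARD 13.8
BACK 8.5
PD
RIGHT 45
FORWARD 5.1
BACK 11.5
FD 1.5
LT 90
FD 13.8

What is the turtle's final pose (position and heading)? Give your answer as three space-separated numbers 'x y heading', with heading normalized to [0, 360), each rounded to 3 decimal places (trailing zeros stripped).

Answer: -21.948 -0.152 180

Derivation:
Executing turtle program step by step:
Start: pos=(10,1), heading=180, pen down
FD 14.4: (10,1) -> (-4.4,1) [heading=180, draw]
RT 45: heading 180 -> 135
FD 13.8: (-4.4,1) -> (-14.158,10.758) [heading=135, draw]
BK 8.5: (-14.158,10.758) -> (-8.148,4.748) [heading=135, draw]
PD: pen down
RT 45: heading 135 -> 90
FD 5.1: (-8.148,4.748) -> (-8.148,9.848) [heading=90, draw]
BK 11.5: (-8.148,9.848) -> (-8.148,-1.652) [heading=90, draw]
FD 1.5: (-8.148,-1.652) -> (-8.148,-0.152) [heading=90, draw]
LT 90: heading 90 -> 180
FD 13.8: (-8.148,-0.152) -> (-21.948,-0.152) [heading=180, draw]
Final: pos=(-21.948,-0.152), heading=180, 7 segment(s) drawn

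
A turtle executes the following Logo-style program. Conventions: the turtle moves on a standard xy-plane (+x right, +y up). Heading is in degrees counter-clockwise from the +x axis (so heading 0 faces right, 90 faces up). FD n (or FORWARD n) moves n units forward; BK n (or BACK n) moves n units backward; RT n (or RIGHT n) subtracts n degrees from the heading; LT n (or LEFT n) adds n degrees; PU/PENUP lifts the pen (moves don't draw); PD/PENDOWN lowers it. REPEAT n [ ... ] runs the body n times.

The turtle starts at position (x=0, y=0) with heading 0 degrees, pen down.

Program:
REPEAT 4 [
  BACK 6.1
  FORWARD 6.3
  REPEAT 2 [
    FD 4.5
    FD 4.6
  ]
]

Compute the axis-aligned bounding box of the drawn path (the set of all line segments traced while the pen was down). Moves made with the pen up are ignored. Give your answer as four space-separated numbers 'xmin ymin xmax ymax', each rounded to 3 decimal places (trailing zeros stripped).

Executing turtle program step by step:
Start: pos=(0,0), heading=0, pen down
REPEAT 4 [
  -- iteration 1/4 --
  BK 6.1: (0,0) -> (-6.1,0) [heading=0, draw]
  FD 6.3: (-6.1,0) -> (0.2,0) [heading=0, draw]
  REPEAT 2 [
    -- iteration 1/2 --
    FD 4.5: (0.2,0) -> (4.7,0) [heading=0, draw]
    FD 4.6: (4.7,0) -> (9.3,0) [heading=0, draw]
    -- iteration 2/2 --
    FD 4.5: (9.3,0) -> (13.8,0) [heading=0, draw]
    FD 4.6: (13.8,0) -> (18.4,0) [heading=0, draw]
  ]
  -- iteration 2/4 --
  BK 6.1: (18.4,0) -> (12.3,0) [heading=0, draw]
  FD 6.3: (12.3,0) -> (18.6,0) [heading=0, draw]
  REPEAT 2 [
    -- iteration 1/2 --
    FD 4.5: (18.6,0) -> (23.1,0) [heading=0, draw]
    FD 4.6: (23.1,0) -> (27.7,0) [heading=0, draw]
    -- iteration 2/2 --
    FD 4.5: (27.7,0) -> (32.2,0) [heading=0, draw]
    FD 4.6: (32.2,0) -> (36.8,0) [heading=0, draw]
  ]
  -- iteration 3/4 --
  BK 6.1: (36.8,0) -> (30.7,0) [heading=0, draw]
  FD 6.3: (30.7,0) -> (37,0) [heading=0, draw]
  REPEAT 2 [
    -- iteration 1/2 --
    FD 4.5: (37,0) -> (41.5,0) [heading=0, draw]
    FD 4.6: (41.5,0) -> (46.1,0) [heading=0, draw]
    -- iteration 2/2 --
    FD 4.5: (46.1,0) -> (50.6,0) [heading=0, draw]
    FD 4.6: (50.6,0) -> (55.2,0) [heading=0, draw]
  ]
  -- iteration 4/4 --
  BK 6.1: (55.2,0) -> (49.1,0) [heading=0, draw]
  FD 6.3: (49.1,0) -> (55.4,0) [heading=0, draw]
  REPEAT 2 [
    -- iteration 1/2 --
    FD 4.5: (55.4,0) -> (59.9,0) [heading=0, draw]
    FD 4.6: (59.9,0) -> (64.5,0) [heading=0, draw]
    -- iteration 2/2 --
    FD 4.5: (64.5,0) -> (69,0) [heading=0, draw]
    FD 4.6: (69,0) -> (73.6,0) [heading=0, draw]
  ]
]
Final: pos=(73.6,0), heading=0, 24 segment(s) drawn

Segment endpoints: x in {-6.1, 0, 0.2, 4.7, 9.3, 12.3, 13.8, 18.4, 18.6, 23.1, 27.7, 30.7, 32.2, 36.8, 37, 41.5, 46.1, 49.1, 50.6, 55.2, 55.4, 59.9, 64.5, 69, 73.6}, y in {0}
xmin=-6.1, ymin=0, xmax=73.6, ymax=0

Answer: -6.1 0 73.6 0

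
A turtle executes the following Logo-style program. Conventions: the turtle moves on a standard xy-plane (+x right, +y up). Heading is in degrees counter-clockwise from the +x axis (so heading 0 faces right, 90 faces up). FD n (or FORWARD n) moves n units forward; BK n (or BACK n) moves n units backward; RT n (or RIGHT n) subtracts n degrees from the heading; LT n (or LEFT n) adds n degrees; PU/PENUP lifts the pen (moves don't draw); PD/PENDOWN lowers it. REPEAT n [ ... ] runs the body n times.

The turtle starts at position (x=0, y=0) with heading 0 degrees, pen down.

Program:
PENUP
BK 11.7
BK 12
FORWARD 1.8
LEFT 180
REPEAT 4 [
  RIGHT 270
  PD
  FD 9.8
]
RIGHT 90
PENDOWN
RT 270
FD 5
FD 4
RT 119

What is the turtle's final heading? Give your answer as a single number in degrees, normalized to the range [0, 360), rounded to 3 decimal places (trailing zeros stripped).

Answer: 61

Derivation:
Executing turtle program step by step:
Start: pos=(0,0), heading=0, pen down
PU: pen up
BK 11.7: (0,0) -> (-11.7,0) [heading=0, move]
BK 12: (-11.7,0) -> (-23.7,0) [heading=0, move]
FD 1.8: (-23.7,0) -> (-21.9,0) [heading=0, move]
LT 180: heading 0 -> 180
REPEAT 4 [
  -- iteration 1/4 --
  RT 270: heading 180 -> 270
  PD: pen down
  FD 9.8: (-21.9,0) -> (-21.9,-9.8) [heading=270, draw]
  -- iteration 2/4 --
  RT 270: heading 270 -> 0
  PD: pen down
  FD 9.8: (-21.9,-9.8) -> (-12.1,-9.8) [heading=0, draw]
  -- iteration 3/4 --
  RT 270: heading 0 -> 90
  PD: pen down
  FD 9.8: (-12.1,-9.8) -> (-12.1,0) [heading=90, draw]
  -- iteration 4/4 --
  RT 270: heading 90 -> 180
  PD: pen down
  FD 9.8: (-12.1,0) -> (-21.9,0) [heading=180, draw]
]
RT 90: heading 180 -> 90
PD: pen down
RT 270: heading 90 -> 180
FD 5: (-21.9,0) -> (-26.9,0) [heading=180, draw]
FD 4: (-26.9,0) -> (-30.9,0) [heading=180, draw]
RT 119: heading 180 -> 61
Final: pos=(-30.9,0), heading=61, 6 segment(s) drawn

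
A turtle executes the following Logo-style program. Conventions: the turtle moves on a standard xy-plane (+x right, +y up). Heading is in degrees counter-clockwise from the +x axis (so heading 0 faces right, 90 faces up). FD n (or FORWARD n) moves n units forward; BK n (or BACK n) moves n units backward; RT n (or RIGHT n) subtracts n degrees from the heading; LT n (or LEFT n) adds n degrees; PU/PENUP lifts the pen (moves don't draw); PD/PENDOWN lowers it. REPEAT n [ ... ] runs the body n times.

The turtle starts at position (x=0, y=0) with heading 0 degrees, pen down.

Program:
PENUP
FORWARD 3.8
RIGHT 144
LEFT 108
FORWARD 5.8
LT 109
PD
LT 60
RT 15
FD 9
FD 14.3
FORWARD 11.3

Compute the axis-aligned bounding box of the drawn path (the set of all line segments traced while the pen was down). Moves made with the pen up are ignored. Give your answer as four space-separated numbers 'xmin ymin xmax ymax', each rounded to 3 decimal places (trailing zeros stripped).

Executing turtle program step by step:
Start: pos=(0,0), heading=0, pen down
PU: pen up
FD 3.8: (0,0) -> (3.8,0) [heading=0, move]
RT 144: heading 0 -> 216
LT 108: heading 216 -> 324
FD 5.8: (3.8,0) -> (8.492,-3.409) [heading=324, move]
LT 109: heading 324 -> 73
PD: pen down
LT 60: heading 73 -> 133
RT 15: heading 133 -> 118
FD 9: (8.492,-3.409) -> (4.267,4.537) [heading=118, draw]
FD 14.3: (4.267,4.537) -> (-2.446,17.164) [heading=118, draw]
FD 11.3: (-2.446,17.164) -> (-7.751,27.141) [heading=118, draw]
Final: pos=(-7.751,27.141), heading=118, 3 segment(s) drawn

Segment endpoints: x in {-7.751, -2.446, 4.267, 8.492}, y in {-3.409, 4.537, 17.164, 27.141}
xmin=-7.751, ymin=-3.409, xmax=8.492, ymax=27.141

Answer: -7.751 -3.409 8.492 27.141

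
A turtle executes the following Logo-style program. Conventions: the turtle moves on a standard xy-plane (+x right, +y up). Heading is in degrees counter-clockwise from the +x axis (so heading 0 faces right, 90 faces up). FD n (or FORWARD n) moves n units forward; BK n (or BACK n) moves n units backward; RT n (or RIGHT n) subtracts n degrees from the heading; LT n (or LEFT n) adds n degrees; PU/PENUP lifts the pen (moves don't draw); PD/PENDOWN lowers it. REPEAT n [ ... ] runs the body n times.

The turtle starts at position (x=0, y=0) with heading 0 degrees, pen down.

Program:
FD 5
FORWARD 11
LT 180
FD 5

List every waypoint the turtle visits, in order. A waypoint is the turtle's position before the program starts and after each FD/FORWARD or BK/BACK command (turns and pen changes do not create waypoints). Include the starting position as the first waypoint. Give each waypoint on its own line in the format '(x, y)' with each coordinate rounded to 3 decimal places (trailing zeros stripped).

Answer: (0, 0)
(5, 0)
(16, 0)
(11, 0)

Derivation:
Executing turtle program step by step:
Start: pos=(0,0), heading=0, pen down
FD 5: (0,0) -> (5,0) [heading=0, draw]
FD 11: (5,0) -> (16,0) [heading=0, draw]
LT 180: heading 0 -> 180
FD 5: (16,0) -> (11,0) [heading=180, draw]
Final: pos=(11,0), heading=180, 3 segment(s) drawn
Waypoints (4 total):
(0, 0)
(5, 0)
(16, 0)
(11, 0)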